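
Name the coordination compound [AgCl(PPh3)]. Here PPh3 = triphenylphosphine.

chloro(triphenylphosphine)silver(I)

There is no counter-ion, so the complex is neutral overall.
Ligand charges: 1×chloro (-1 each), 1×triphenylphosphine (neutral); total -1. So Ag + (-1) = 0, giving Ag = +1.
Ligands are named alphabetically: chloro before triphenylphosphine.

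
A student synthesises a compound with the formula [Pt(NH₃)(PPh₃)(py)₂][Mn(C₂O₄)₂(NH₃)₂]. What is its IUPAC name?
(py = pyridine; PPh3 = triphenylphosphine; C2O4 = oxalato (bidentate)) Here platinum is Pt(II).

amminebis(pyridine)(triphenylphosphine)platinum(II) diamminedioxalatomanganate(II)

Both ions are complex: the cation is named first with the plain metal name, the anion second with the -ate form; each ion's ligands are alphabetised independently.
Pt is given as +2; the cation's ligand charges sum to 0, so the complex cation is 2+.
A 1:1 salt means the anion carries the equal and opposite charge, 2−.
Anion: ligand charges sum to -4; for the ion to be 2−, Mn = +2.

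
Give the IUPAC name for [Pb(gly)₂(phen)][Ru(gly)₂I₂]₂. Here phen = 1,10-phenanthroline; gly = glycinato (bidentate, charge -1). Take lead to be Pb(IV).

Both ions are complex: the cation is named first with the plain metal name, the anion second with the -ate form; each ion's ligands are alphabetised independently.
Pb is given as +4; the cation's ligand charges sum to -2, so the complex cation is 2+.
With 2 anions per cation, each anion must be 2/2 = 1−.
Anion: ligand charges sum to -4; for the ion to be 1−, Ru = +3.

bis(glycinato)(1,10-phenanthroline)lead(IV) bis(glycinato)diiodoruthenate(III)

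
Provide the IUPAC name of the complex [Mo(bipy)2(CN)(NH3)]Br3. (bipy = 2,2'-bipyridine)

amminebis(2,2'-bipyridine)cyanomolybdenum(IV) bromide

The 3 bromide counter-ions carry a total charge of -3, so each complex ion is 3+.
Ligand charges: 1×cyano (-1 each), 2×2,2'-bipyridine (neutral), 1×ammine (neutral); total -1. So Mo + (-1) = 3+, giving Mo = +4.
Ligands are named alphabetically: ammine before bipyridine before cyano.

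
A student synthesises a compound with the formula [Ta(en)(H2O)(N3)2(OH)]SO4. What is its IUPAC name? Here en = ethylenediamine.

aquadiazido(ethylenediamine)hydroxotantalum(V) sulfate

The 1 sulfate counter-ion carries a total charge of -2, so each complex ion is 2+.
Ligand charges: 2×azido (-1 each), 1×hydroxo (-1 each), 1×aqua (neutral), 1×ethylenediamine (neutral); total -3. So Ta + (-3) = 2+, giving Ta = +5.
Ligands are named alphabetically: aqua before azido before ethylenediamine before hydroxo.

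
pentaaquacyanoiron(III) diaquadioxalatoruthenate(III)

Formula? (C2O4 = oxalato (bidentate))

Cation [Fe…]: ligand charges -1, Fe(III) ⇒ ion charge 2+.
Anion [Ru…]: ligand charges -4, Ru(III) ⇒ ion charge 1−.

[Fe(CN)(H2O)5][Ru(C2O4)2(H2O)2]2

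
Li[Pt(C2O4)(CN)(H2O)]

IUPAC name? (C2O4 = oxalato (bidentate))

The 1 lithium counter-ion carries a total charge of +1, so each complex ion is 1−.
Ligand charges: 1×aqua (neutral), 1×oxalato (-2 each), 1×cyano (-1 each); total -3. So Pt + (-3) = 1−, giving Pt = +2.
Ligands are named alphabetically: aqua before cyano before oxalato.
The complex ion is anionic, so platinum takes the -ate form platinate(II).

lithium aquacyanooxalatoplatinate(II)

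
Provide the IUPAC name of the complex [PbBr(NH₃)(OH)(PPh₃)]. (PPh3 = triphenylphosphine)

amminebromohydroxo(triphenylphosphine)lead(II)

There is no counter-ion, so the complex is neutral overall.
Ligand charges: 1×ammine (neutral), 1×bromo (-1 each), 1×triphenylphosphine (neutral), 1×hydroxo (-1 each); total -2. So Pb + (-2) = 0, giving Pb = +2.
Ligands are named alphabetically: ammine before bromo before hydroxo before triphenylphosphine.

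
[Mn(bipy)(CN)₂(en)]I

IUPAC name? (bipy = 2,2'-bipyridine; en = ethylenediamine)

(2,2'-bipyridine)dicyano(ethylenediamine)manganese(III) iodide

The 1 iodide counter-ion carries a total charge of -1, so each complex ion is 1+.
Ligand charges: 1×2,2'-bipyridine (neutral), 2×cyano (-1 each), 1×ethylenediamine (neutral); total -2. So Mn + (-2) = 1+, giving Mn = +3.
Ligands are named alphabetically: bipyridine before cyano before ethylenediamine.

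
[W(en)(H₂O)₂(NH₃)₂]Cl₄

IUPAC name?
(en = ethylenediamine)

The 4 chloride counter-ions carry a total charge of -4, so each complex ion is 4+.
Ligand charges: 2×aqua (neutral), 1×ethylenediamine (neutral), 2×ammine (neutral); total 0. So W + (0) = 4+, giving W = +4.
Ligands are named alphabetically: ammine before aqua before ethylenediamine.

diamminediaqua(ethylenediamine)tungsten(IV) chloride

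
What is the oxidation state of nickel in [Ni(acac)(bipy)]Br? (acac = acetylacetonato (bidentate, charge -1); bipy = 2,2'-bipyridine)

+2

1 bromide outside the brackets (-1 each) → the complex ion is 1+.
Ligand charges: 1×acac = -1; 1×bipy neutral; sum -1.
Ni + (-1) = 1+ ⇒ Ni is +2.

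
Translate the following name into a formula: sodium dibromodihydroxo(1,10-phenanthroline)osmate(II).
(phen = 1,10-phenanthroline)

Ligands: 1 1,10-phenanthroline (phen, neutral), 2 bromo (Br, -1), 2 hydroxo (OH, -1). Ligand charge sum = -4.
With Os in oxidation state +2, the complex ion is [Os...]^2−.
Charge balance with sodium (+1) requires 1 complex ion per 2 sodium.

Na2[OsBr2(OH)2(phen)]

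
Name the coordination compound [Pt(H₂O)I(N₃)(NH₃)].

There is no counter-ion, so the complex is neutral overall.
Ligand charges: 1×iodo (-1 each), 1×aqua (neutral), 1×azido (-1 each), 1×ammine (neutral); total -2. So Pt + (-2) = 0, giving Pt = +2.
Ligands are named alphabetically: ammine before aqua before azido before iodo.

ammineaquaazidoiodoplatinum(II)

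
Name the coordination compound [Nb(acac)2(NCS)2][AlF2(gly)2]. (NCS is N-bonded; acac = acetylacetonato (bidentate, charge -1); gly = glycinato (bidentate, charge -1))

Both ions are complex: the cation is named first with the plain metal name, the anion second with the -ate form; each ion's ligands are alphabetised independently.
Aluminium is always +3 in its complexes; the anion's ligand charges sum to -4, so the complex anion is 1−.
A 1:1 salt means the cation carries the equal and opposite charge, 1+.
Cation: ligand charges sum to -4; for the ion to be 1+, Nb = +5.

bis(acetylacetonato)diisothiocyanatoniobium(V) difluorobis(glycinato)aluminate(III)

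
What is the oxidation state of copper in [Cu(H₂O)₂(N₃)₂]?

No counter-ion: the bracketed complex is neutral.
Ligand charges: 2×H2O neutral; 2×N3 = -2; sum -2.
Cu + (-2) = 0 ⇒ Cu is +2.

+2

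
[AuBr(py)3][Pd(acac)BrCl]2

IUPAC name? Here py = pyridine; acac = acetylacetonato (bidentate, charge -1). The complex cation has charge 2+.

Both ions are complex: the cation is named first with the plain metal name, the anion second with the -ate form; each ion's ligands are alphabetised independently.
The complex cation is given as 2+; its ligand charges sum to -1, so Au = +3.
With 2 anions per cation, each anion must be 2/2 = 1−.
Anion: ligand charges sum to -3; for the ion to be 1−, Pd = +2.

bromotris(pyridine)gold(III) (acetylacetonato)bromochloropalladate(II)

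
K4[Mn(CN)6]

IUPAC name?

potassium hexacyanomanganate(II)

The 4 potassium counter-ions carry a total charge of +4, so each complex ion is 4−.
Ligand charges: 6×cyano (-1 each); total -6. So Mn + (-6) = 4−, giving Mn = +2.
The complex ion is anionic, so manganese takes the -ate form manganate(II).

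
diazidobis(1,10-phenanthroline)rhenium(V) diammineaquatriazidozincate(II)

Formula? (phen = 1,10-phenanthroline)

Cation [Re…]: ligand charges -2, Re(V) ⇒ ion charge 3+.
Anion [Zn…]: ligand charges -3, Zn(II) ⇒ ion charge 1−.

[Re(N3)2(phen)2][Zn(H2O)(N3)3(NH3)2]3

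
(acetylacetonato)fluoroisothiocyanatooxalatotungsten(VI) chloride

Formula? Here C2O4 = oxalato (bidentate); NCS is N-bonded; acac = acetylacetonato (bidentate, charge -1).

Ligands: 1 oxalato (C2O4, -2), 1 isothiocyanato (NCS, -1), 1 acetylacetonato (acac, -1), 1 fluoro (F, -1). Ligand charge sum = -5.
Charge balance with chloride (-1) requires 1 complex ion per 1 chloride.

[W(acac)(C2O4)F(NCS)]Cl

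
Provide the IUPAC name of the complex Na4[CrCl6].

The 4 sodium counter-ions carry a total charge of +4, so each complex ion is 4−.
Ligand charges: 6×chloro (-1 each); total -6. So Cr + (-6) = 4−, giving Cr = +2.
The complex ion is anionic, so chromium takes the -ate form chromate(II).

sodium hexachlorochromate(II)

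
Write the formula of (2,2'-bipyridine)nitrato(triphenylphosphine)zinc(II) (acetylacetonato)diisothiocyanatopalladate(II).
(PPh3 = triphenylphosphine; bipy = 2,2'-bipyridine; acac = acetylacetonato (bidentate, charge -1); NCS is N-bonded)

[Zn(bipy)(NO3)(PPh3)][Pd(acac)(NCS)2]

Cation [Zn…]: ligand charges -1, Zn(II) ⇒ ion charge 1+.
Anion [Pd…]: ligand charges -3, Pd(II) ⇒ ion charge 1−.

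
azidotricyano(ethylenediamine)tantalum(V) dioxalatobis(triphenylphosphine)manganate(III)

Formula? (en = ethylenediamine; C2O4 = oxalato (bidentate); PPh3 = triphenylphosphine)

Cation [Ta…]: ligand charges -4, Ta(V) ⇒ ion charge 1+.
Anion [Mn…]: ligand charges -4, Mn(III) ⇒ ion charge 1−.

[Ta(CN)3(en)(N3)][Mn(C2O4)2(PPh3)2]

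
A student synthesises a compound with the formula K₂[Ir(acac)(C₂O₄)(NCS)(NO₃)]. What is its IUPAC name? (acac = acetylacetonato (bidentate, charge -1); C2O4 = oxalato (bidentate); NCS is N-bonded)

The 2 potassium counter-ions carry a total charge of +2, so each complex ion is 2−.
Ligand charges: 1×nitrato (-1 each), 1×acetylacetonato (-1 each), 1×oxalato (-2 each), 1×isothiocyanato (-1 each); total -5. So Ir + (-5) = 2−, giving Ir = +3.
Ligands are named alphabetically: acetylacetonato before isothiocyanato before nitrato before oxalato.
The complex ion is anionic, so iridium takes the -ate form iridate(III).

potassium (acetylacetonato)isothiocyanatonitratooxalatoiridate(III)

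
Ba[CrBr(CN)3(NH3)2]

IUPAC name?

barium diamminebromotricyanochromate(II)

The 1 barium counter-ion carries a total charge of +2, so each complex ion is 2−.
Ligand charges: 2×ammine (neutral), 1×bromo (-1 each), 3×cyano (-1 each); total -4. So Cr + (-4) = 2−, giving Cr = +2.
Ligands are named alphabetically: ammine before bromo before cyano.
The complex ion is anionic, so chromium takes the -ate form chromate(II).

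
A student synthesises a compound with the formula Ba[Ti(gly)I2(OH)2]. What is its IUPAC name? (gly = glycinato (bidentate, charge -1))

The 1 barium counter-ion carries a total charge of +2, so each complex ion is 2−.
Ligand charges: 2×iodo (-1 each), 1×glycinato (-1 each), 2×hydroxo (-1 each); total -5. So Ti + (-5) = 2−, giving Ti = +3.
Ligands are named alphabetically: glycinato before hydroxo before iodo.
The complex ion is anionic, so titanium takes the -ate form titanate(III).

barium (glycinato)dihydroxodiiodotitanate(III)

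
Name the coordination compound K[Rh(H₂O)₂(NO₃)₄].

potassium diaquatetranitratorhodate(III)

The 1 potassium counter-ion carries a total charge of +1, so each complex ion is 1−.
Ligand charges: 2×aqua (neutral), 4×nitrato (-1 each); total -4. So Rh + (-4) = 1−, giving Rh = +3.
Ligands are named alphabetically: aqua before nitrato.
The complex ion is anionic, so rhodium takes the -ate form rhodate(III).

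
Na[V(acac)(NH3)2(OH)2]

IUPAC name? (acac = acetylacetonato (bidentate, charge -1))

The 1 sodium counter-ion carries a total charge of +1, so each complex ion is 1−.
Ligand charges: 2×hydroxo (-1 each), 1×acetylacetonato (-1 each), 2×ammine (neutral); total -3. So V + (-3) = 1−, giving V = +2.
Ligands are named alphabetically: acetylacetonato before ammine before hydroxo.
The complex ion is anionic, so vanadium takes the -ate form vanadate(II).

sodium (acetylacetonato)diamminedihydroxovanadate(II)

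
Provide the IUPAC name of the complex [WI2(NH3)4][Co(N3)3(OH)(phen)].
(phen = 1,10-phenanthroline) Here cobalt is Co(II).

Both ions are complex: the cation is named first with the plain metal name, the anion second with the -ate form; each ion's ligands are alphabetised independently.
Co is given as +2; the anion's ligand charges sum to -4, so the complex anion is 2−.
A 1:1 salt means the cation carries the equal and opposite charge, 2+.
Cation: ligand charges sum to -2; for the ion to be 2+, W = +4.

tetraamminediiodotungsten(IV) triazidohydroxo(1,10-phenanthroline)cobaltate(II)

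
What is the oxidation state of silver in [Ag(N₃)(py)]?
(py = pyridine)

+1

No counter-ion: the bracketed complex is neutral.
Ligand charges: 1×py neutral; 1×N3 = -1; sum -1.
Ag + (-1) = 0 ⇒ Ag is +1.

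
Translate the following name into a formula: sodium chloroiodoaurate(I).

Ligands: 1 iodo (I, -1), 1 chloro (Cl, -1). Ligand charge sum = -2.
With Au in oxidation state +1, the complex ion is [Au...]^1−.
Charge balance with sodium (+1) requires 1 complex ion per 1 sodium.

Na[AuClI]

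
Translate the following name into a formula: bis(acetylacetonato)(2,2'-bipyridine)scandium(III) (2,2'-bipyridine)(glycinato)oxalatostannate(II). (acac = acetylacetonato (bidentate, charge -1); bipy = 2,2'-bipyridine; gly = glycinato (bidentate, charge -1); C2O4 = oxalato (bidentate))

[Sc(acac)2(bipy)][Sn(bipy)(C2O4)(gly)]

Cation [Sc…]: ligand charges -2, Sc(III) ⇒ ion charge 1+.
Anion [Sn…]: ligand charges -3, Sn(II) ⇒ ion charge 1−.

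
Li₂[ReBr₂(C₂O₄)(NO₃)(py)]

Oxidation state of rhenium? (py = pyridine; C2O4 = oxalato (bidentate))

+3

2 lithium outside the brackets (+1 each) → the complex ion is 2−.
Ligand charges: 1×NO3 = -1; 1×py neutral; 1×C2O4 = -2; 2×Br = -2; sum -5.
Re + (-5) = 2− ⇒ Re is +3.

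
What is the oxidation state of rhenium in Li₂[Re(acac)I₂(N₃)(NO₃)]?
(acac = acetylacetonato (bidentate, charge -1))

+3

2 lithium outside the brackets (+1 each) → the complex ion is 2−.
Ligand charges: 1×acac = -1; 2×I = -2; 1×NO3 = -1; 1×N3 = -1; sum -5.
Re + (-5) = 2− ⇒ Re is +3.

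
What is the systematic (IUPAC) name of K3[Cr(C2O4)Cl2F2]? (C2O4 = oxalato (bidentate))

The 3 potassium counter-ions carry a total charge of +3, so each complex ion is 3−.
Ligand charges: 2×fluoro (-1 each), 1×oxalato (-2 each), 2×chloro (-1 each); total -6. So Cr + (-6) = 3−, giving Cr = +3.
Ligands are named alphabetically: chloro before fluoro before oxalato.
The complex ion is anionic, so chromium takes the -ate form chromate(III).

potassium dichlorodifluorooxalatochromate(III)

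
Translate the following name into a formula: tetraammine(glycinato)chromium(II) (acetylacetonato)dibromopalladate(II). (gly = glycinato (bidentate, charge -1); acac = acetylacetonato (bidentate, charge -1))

[Cr(gly)(NH3)4][Pd(acac)Br2]

Cation [Cr…]: ligand charges -1, Cr(II) ⇒ ion charge 1+.
Anion [Pd…]: ligand charges -3, Pd(II) ⇒ ion charge 1−.
One 1+ cation balances one 1− anion.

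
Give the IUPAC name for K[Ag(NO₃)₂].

potassium dinitratoargentate(I)

The 1 potassium counter-ion carries a total charge of +1, so each complex ion is 1−.
Ligand charges: 2×nitrato (-1 each); total -2. So Ag + (-2) = 1−, giving Ag = +1.
The complex ion is anionic, so silver takes the -ate form argentate(I).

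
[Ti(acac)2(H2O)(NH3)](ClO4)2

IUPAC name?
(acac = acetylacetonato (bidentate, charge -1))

bis(acetylacetonato)ammineaquatitanium(IV) perchlorate

The 2 perchlorate counter-ions carry a total charge of -2, so each complex ion is 2+.
Ligand charges: 2×acetylacetonato (-1 each), 1×aqua (neutral), 1×ammine (neutral); total -2. So Ti + (-2) = 2+, giving Ti = +4.
Ligands are named alphabetically: acetylacetonato before ammine before aqua.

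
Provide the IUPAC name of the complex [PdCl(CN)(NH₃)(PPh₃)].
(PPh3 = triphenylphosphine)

amminechlorocyano(triphenylphosphine)palladium(II)

There is no counter-ion, so the complex is neutral overall.
Ligand charges: 1×chloro (-1 each), 1×ammine (neutral), 1×triphenylphosphine (neutral), 1×cyano (-1 each); total -2. So Pd + (-2) = 0, giving Pd = +2.
Ligands are named alphabetically: ammine before chloro before cyano before triphenylphosphine.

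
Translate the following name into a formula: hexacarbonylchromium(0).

Ligands: 6 carbonyl (CO, neutral). Ligand charge sum = 0.
With Cr in oxidation state 0, the complex ion is [Cr...].

[Cr(CO)6]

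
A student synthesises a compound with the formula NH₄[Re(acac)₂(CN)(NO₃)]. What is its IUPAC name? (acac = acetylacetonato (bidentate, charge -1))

ammonium bis(acetylacetonato)cyanonitratorhenate(III)

The 1 ammonium counter-ion carries a total charge of +1, so each complex ion is 1−.
Ligand charges: 1×cyano (-1 each), 2×acetylacetonato (-1 each), 1×nitrato (-1 each); total -4. So Re + (-4) = 1−, giving Re = +3.
Ligands are named alphabetically: acetylacetonato before cyano before nitrato.
The complex ion is anionic, so rhenium takes the -ate form rhenate(III).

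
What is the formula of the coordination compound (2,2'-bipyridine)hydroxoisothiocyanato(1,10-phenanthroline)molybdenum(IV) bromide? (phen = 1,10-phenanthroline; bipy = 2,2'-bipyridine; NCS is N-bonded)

[Mo(bipy)(NCS)(OH)(phen)]Br2

Ligands: 1 1,10-phenanthroline (phen, neutral), 1 2,2'-bipyridine (bipy, neutral), 1 hydroxo (OH, -1), 1 isothiocyanato (NCS, -1). Ligand charge sum = -2.
With Mo in oxidation state +4, the complex ion is [Mo...]^2+.
Charge balance with bromide (-1) requires 1 complex ion per 2 bromide.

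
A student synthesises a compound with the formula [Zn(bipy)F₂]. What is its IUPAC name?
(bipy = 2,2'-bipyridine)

(2,2'-bipyridine)difluorozinc(II)

There is no counter-ion, so the complex is neutral overall.
Ligand charges: 1×2,2'-bipyridine (neutral), 2×fluoro (-1 each); total -2. So Zn + (-2) = 0, giving Zn = +2.
Ligands are named alphabetically: bipyridine before fluoro.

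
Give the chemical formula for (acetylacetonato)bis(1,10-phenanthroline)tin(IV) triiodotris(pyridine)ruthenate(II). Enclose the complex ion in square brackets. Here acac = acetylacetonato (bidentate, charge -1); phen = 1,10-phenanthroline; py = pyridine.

Cation [Sn…]: ligand charges -1, Sn(IV) ⇒ ion charge 3+.
Anion [Ru…]: ligand charges -3, Ru(II) ⇒ ion charge 1−.
One 3+ cation requires 3 of the 1− anion.

[Sn(acac)(phen)2][RuI3(py)3]3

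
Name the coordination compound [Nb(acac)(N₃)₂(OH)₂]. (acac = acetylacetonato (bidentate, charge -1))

(acetylacetonato)diazidodihydroxoniobium(V)

There is no counter-ion, so the complex is neutral overall.
Ligand charges: 2×hydroxo (-1 each), 2×azido (-1 each), 1×acetylacetonato (-1 each); total -5. So Nb + (-5) = 0, giving Nb = +5.
Ligands are named alphabetically: acetylacetonato before azido before hydroxo.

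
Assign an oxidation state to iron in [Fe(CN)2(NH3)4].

+2

No counter-ion: the bracketed complex is neutral.
Ligand charges: 4×NH3 neutral; 2×CN = -2; sum -2.
Fe + (-2) = 0 ⇒ Fe is +2.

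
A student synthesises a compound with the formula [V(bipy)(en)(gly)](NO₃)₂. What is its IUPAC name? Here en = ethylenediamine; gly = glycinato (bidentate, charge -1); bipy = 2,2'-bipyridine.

The 2 nitrate counter-ions carry a total charge of -2, so each complex ion is 2+.
Ligand charges: 1×ethylenediamine (neutral), 1×glycinato (-1 each), 1×2,2'-bipyridine (neutral); total -1. So V + (-1) = 2+, giving V = +3.
Ligands are named alphabetically: bipyridine before ethylenediamine before glycinato.

(2,2'-bipyridine)(ethylenediamine)(glycinato)vanadium(III) nitrate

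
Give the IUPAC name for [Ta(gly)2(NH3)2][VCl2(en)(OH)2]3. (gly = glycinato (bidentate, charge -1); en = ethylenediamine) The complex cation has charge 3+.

The complex cation is given as 3+; its ligand charges sum to -2, so Ta = +5.
With 3 anions per cation, each anion must be 3/3 = 1−.
Anion: ligand charges sum to -4; for the ion to be 1−, V = +3.

diamminebis(glycinato)tantalum(V) dichloro(ethylenediamine)dihydroxovanadate(III)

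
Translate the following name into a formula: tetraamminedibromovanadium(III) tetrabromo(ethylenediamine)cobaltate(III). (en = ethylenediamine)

Cation [V…]: ligand charges -2, V(III) ⇒ ion charge 1+.
Anion [Co…]: ligand charges -4, Co(III) ⇒ ion charge 1−.
One 1+ cation balances one 1− anion.

[VBr2(NH3)4][CoBr4(en)]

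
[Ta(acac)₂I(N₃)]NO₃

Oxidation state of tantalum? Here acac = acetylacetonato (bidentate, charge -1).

1 nitrate outside the brackets (-1 each) → the complex ion is 1+.
Ligand charges: 1×N3 = -1; 2×acac = -2; 1×I = -1; sum -4.
Ta + (-4) = 1+ ⇒ Ta is +5.

+5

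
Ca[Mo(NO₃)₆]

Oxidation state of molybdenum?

1 calcium outside the brackets (+2 each) → the complex ion is 2−.
Ligand charges: 6×NO3 = -6; sum -6.
Mo + (-6) = 2− ⇒ Mo is +4.

+4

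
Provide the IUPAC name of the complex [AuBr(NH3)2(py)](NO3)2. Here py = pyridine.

diamminebromo(pyridine)gold(III) nitrate

The 2 nitrate counter-ions carry a total charge of -2, so each complex ion is 2+.
Ligand charges: 1×bromo (-1 each), 1×pyridine (neutral), 2×ammine (neutral); total -1. So Au + (-1) = 2+, giving Au = +3.
Ligands are named alphabetically: ammine before bromo before pyridine.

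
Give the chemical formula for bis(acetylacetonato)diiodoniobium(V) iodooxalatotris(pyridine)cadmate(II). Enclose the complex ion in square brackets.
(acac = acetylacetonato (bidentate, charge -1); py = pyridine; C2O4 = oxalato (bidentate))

Cation [Nb…]: ligand charges -4, Nb(V) ⇒ ion charge 1+.
Anion [Cd…]: ligand charges -3, Cd(II) ⇒ ion charge 1−.

[Nb(acac)2I2][Cd(C2O4)I(py)3]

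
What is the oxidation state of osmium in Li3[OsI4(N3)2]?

3 lithium outside the brackets (+1 each) → the complex ion is 3−.
Ligand charges: 4×I = -4; 2×N3 = -2; sum -6.
Os + (-6) = 3− ⇒ Os is +3.

+3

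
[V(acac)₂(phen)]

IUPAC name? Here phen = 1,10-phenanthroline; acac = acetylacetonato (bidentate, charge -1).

There is no counter-ion, so the complex is neutral overall.
Ligand charges: 1×1,10-phenanthroline (neutral), 2×acetylacetonato (-1 each); total -2. So V + (-2) = 0, giving V = +2.
Ligands are named alphabetically: acetylacetonato before phenanthroline.

bis(acetylacetonato)(1,10-phenanthroline)vanadium(II)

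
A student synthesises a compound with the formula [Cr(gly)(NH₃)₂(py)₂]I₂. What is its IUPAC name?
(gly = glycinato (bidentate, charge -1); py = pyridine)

diammine(glycinato)bis(pyridine)chromium(III) iodide

The 2 iodide counter-ions carry a total charge of -2, so each complex ion is 2+.
Ligand charges: 1×glycinato (-1 each), 2×pyridine (neutral), 2×ammine (neutral); total -1. So Cr + (-1) = 2+, giving Cr = +3.
Ligands are named alphabetically: ammine before glycinato before pyridine.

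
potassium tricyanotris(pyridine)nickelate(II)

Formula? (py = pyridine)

Ligands: 3 pyridine (py, neutral), 3 cyano (CN, -1). Ligand charge sum = -3.
With Ni in oxidation state +2, the complex ion is [Ni...]^1−.
Charge balance with potassium (+1) requires 1 complex ion per 1 potassium.

K[Ni(CN)3(py)3]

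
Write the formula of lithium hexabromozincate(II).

Ligands: 6 bromo (Br, -1). Ligand charge sum = -6.
With Zn in oxidation state +2, the complex ion is [Zn...]^4−.
Charge balance with lithium (+1) requires 1 complex ion per 4 lithium.

Li4[ZnBr6]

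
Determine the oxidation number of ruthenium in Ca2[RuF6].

+2

2 calcium outside the brackets (+2 each) → the complex ion is 4−.
Ligand charges: 6×F = -6; sum -6.
Ru + (-6) = 4− ⇒ Ru is +2.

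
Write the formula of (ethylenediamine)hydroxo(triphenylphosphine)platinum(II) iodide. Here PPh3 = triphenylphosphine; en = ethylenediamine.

Ligands: 1 triphenylphosphine (PPh3, neutral), 1 ethylenediamine (en, neutral), 1 hydroxo (OH, -1). Ligand charge sum = -1.
With Pt in oxidation state +2, the complex ion is [Pt...]^1+.
Charge balance with iodide (-1) requires 1 complex ion per 1 iodide.

[Pt(en)(OH)(PPh3)]I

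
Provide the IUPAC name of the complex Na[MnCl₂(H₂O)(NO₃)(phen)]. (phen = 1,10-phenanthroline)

sodium aquadichloronitrato(1,10-phenanthroline)manganate(II)

The 1 sodium counter-ion carries a total charge of +1, so each complex ion is 1−.
Ligand charges: 1×nitrato (-1 each), 2×chloro (-1 each), 1×aqua (neutral), 1×1,10-phenanthroline (neutral); total -3. So Mn + (-3) = 1−, giving Mn = +2.
Ligands are named alphabetically: aqua before chloro before nitrato before phenanthroline.
The complex ion is anionic, so manganese takes the -ate form manganate(II).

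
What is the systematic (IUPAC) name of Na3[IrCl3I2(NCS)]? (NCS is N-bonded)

sodium trichlorodiiodoisothiocyanatoiridate(III)

The 3 sodium counter-ions carry a total charge of +3, so each complex ion is 3−.
Ligand charges: 1×isothiocyanato (-1 each), 2×iodo (-1 each), 3×chloro (-1 each); total -6. So Ir + (-6) = 3−, giving Ir = +3.
The complex ion is anionic, so iridium takes the -ate form iridate(III).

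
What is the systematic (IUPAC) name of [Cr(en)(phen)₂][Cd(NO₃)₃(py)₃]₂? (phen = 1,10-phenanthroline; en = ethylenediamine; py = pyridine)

Both ions are complex: the cation is named first with the plain metal name, the anion second with the -ate form; each ion's ligands are alphabetised independently.
Cadmium is always +2 in its complexes; the anion's ligand charges sum to -3, so the complex anion is 1−.
With 2 anions per cation, the cation must be 2×1 = 2+.
Cation: ligand charges sum to 0; for the ion to be 2+, Cr = +2.

(ethylenediamine)bis(1,10-phenanthroline)chromium(II) trinitratotris(pyridine)cadmate(II)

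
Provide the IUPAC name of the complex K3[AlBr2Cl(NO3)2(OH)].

The 3 potassium counter-ions carry a total charge of +3, so each complex ion is 3−.
Ligand charges: 1×hydroxo (-1 each), 2×bromo (-1 each), 1×chloro (-1 each), 2×nitrato (-1 each); total -6. So Al + (-6) = 3−, giving Al = +3.
Ligands are named alphabetically: bromo before chloro before hydroxo before nitrato.
The complex ion is anionic, so aluminium takes the -ate form aluminate(III).

potassium dibromochlorohydroxodinitratoaluminate(III)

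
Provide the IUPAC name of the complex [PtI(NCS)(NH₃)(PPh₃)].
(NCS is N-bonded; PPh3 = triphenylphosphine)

There is no counter-ion, so the complex is neutral overall.
Ligand charges: 1×isothiocyanato (-1 each), 1×iodo (-1 each), 1×triphenylphosphine (neutral), 1×ammine (neutral); total -2. So Pt + (-2) = 0, giving Pt = +2.
Ligands are named alphabetically: ammine before iodo before isothiocyanato before triphenylphosphine.

ammineiodoisothiocyanato(triphenylphosphine)platinum(II)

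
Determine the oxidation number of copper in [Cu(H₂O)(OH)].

No counter-ion: the bracketed complex is neutral.
Ligand charges: 1×OH = -1; 1×H2O neutral; sum -1.
Cu + (-1) = 0 ⇒ Cu is +1.

+1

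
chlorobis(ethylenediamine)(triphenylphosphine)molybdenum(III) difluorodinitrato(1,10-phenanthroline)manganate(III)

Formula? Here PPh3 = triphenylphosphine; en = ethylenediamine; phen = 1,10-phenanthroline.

Cation [Mo…]: ligand charges -1, Mo(III) ⇒ ion charge 2+.
Anion [Mn…]: ligand charges -4, Mn(III) ⇒ ion charge 1−.
One 2+ cation requires 2 of the 1− anion.

[MoCl(en)2(PPh3)][MnF2(NO3)2(phen)]2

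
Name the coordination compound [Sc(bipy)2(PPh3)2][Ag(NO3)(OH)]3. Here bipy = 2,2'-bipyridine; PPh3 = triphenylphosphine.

bis(2,2'-bipyridine)bis(triphenylphosphine)scandium(III) hydroxonitratoargentate(I)

Scandium is always +3 in its complexes; the cation's ligand charges sum to 0, so the complex cation is 3+.
With 3 anions per cation, each anion must be 3/3 = 1−.
Anion: ligand charges sum to -2; for the ion to be 1−, Ag = +1.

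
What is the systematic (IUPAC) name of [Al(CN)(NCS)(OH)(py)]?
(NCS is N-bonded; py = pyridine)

cyanohydroxoisothiocyanato(pyridine)aluminium(III)

There is no counter-ion, so the complex is neutral overall.
Ligand charges: 1×isothiocyanato (-1 each), 1×cyano (-1 each), 1×pyridine (neutral), 1×hydroxo (-1 each); total -3. So Al + (-3) = 0, giving Al = +3.
Ligands are named alphabetically: cyano before hydroxo before isothiocyanato before pyridine.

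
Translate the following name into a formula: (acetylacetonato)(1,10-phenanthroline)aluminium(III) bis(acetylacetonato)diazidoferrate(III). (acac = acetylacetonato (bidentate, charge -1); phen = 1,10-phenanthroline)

[Al(acac)(phen)][Fe(acac)2(N3)2]2

Cation [Al…]: ligand charges -1, Al(III) ⇒ ion charge 2+.
Anion [Fe…]: ligand charges -4, Fe(III) ⇒ ion charge 1−.
One 2+ cation requires 2 of the 1− anion.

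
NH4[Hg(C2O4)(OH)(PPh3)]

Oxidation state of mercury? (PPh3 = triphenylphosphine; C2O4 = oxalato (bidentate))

1 ammonium outside the brackets (+1 each) → the complex ion is 1−.
Ligand charges: 1×OH = -1; 1×PPh3 neutral; 1×C2O4 = -2; sum -3.
Hg + (-3) = 1− ⇒ Hg is +2.

+2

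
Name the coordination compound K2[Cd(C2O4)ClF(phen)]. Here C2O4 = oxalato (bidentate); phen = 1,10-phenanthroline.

The 2 potassium counter-ions carry a total charge of +2, so each complex ion is 2−.
Ligand charges: 1×chloro (-1 each), 1×oxalato (-2 each), 1×1,10-phenanthroline (neutral), 1×fluoro (-1 each); total -4. So Cd + (-4) = 2−, giving Cd = +2.
Ligands are named alphabetically: chloro before fluoro before oxalato before phenanthroline.
The complex ion is anionic, so cadmium takes the -ate form cadmate(II).

potassium chlorofluorooxalato(1,10-phenanthroline)cadmate(II)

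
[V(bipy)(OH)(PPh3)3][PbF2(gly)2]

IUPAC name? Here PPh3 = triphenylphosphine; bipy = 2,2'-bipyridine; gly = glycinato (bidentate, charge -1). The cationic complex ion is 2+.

Both ions are complex: the cation is named first with the plain metal name, the anion second with the -ate form; each ion's ligands are alphabetised independently.
The complex cation is given as 2+; its ligand charges sum to -1, so V = +3.
A 1:1 salt means the anion carries the equal and opposite charge, 2−.
Anion: ligand charges sum to -4; for the ion to be 2−, Pb = +2.

(2,2'-bipyridine)hydroxotris(triphenylphosphine)vanadium(III) difluorobis(glycinato)plumbate(II)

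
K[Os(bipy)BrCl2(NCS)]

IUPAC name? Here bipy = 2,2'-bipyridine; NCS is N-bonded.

The 1 potassium counter-ion carries a total charge of +1, so each complex ion is 1−.
Ligand charges: 2×chloro (-1 each), 1×2,2'-bipyridine (neutral), 1×bromo (-1 each), 1×isothiocyanato (-1 each); total -4. So Os + (-4) = 1−, giving Os = +3.
The complex ion is anionic, so osmium takes the -ate form osmate(III).

potassium (2,2'-bipyridine)bromodichloroisothiocyanatoosmate(III)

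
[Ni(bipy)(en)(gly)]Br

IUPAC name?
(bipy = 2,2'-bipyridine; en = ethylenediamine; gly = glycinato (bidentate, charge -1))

The 1 bromide counter-ion carries a total charge of -1, so each complex ion is 1+.
Ligand charges: 1×2,2'-bipyridine (neutral), 1×ethylenediamine (neutral), 1×glycinato (-1 each); total -1. So Ni + (-1) = 1+, giving Ni = +2.
Ligands are named alphabetically: bipyridine before ethylenediamine before glycinato.

(2,2'-bipyridine)(ethylenediamine)(glycinato)nickel(II) bromide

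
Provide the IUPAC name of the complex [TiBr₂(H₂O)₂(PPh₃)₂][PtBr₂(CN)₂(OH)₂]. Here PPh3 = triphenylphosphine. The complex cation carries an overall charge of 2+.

diaquadibromobis(triphenylphosphine)titanium(IV) dibromodicyanodihydroxoplatinate(IV)

Both ions are complex: the cation is named first with the plain metal name, the anion second with the -ate form; each ion's ligands are alphabetised independently.
The complex cation is given as 2+; its ligand charges sum to -2, so Ti = +4.
A 1:1 salt means the anion carries the equal and opposite charge, 2−.
Anion: ligand charges sum to -6; for the ion to be 2−, Pt = +4.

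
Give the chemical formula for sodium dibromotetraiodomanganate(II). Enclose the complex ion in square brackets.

Na4[MnBr2I4]

Ligands: 2 bromo (Br, -1), 4 iodo (I, -1). Ligand charge sum = -6.
With Mn in oxidation state +2, the complex ion is [Mn...]^4−.
Charge balance with sodium (+1) requires 1 complex ion per 4 sodium.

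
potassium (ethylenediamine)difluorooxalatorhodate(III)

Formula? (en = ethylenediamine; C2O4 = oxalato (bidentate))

K[Rh(C2O4)(en)F2]

Ligands: 1 ethylenediamine (en, neutral), 2 fluoro (F, -1), 1 oxalato (C2O4, -2). Ligand charge sum = -4.
With Rh in oxidation state +3, the complex ion is [Rh...]^1−.
Charge balance with potassium (+1) requires 1 complex ion per 1 potassium.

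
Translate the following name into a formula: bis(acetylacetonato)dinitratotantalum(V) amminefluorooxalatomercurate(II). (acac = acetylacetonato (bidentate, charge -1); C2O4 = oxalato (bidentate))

[Ta(acac)2(NO3)2][Hg(C2O4)F(NH3)]

Cation [Ta…]: ligand charges -4, Ta(V) ⇒ ion charge 1+.
Anion [Hg…]: ligand charges -3, Hg(II) ⇒ ion charge 1−.
One 1+ cation balances one 1− anion.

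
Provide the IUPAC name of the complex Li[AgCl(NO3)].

The 1 lithium counter-ion carries a total charge of +1, so each complex ion is 1−.
Ligand charges: 1×nitrato (-1 each), 1×chloro (-1 each); total -2. So Ag + (-2) = 1−, giving Ag = +1.
Ligands are named alphabetically: chloro before nitrato.
The complex ion is anionic, so silver takes the -ate form argentate(I).

lithium chloronitratoargentate(I)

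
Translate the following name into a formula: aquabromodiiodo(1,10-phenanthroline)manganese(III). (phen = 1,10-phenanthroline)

[MnBr(H2O)I2(phen)]

Ligands: 2 iodo (I, -1), 1 1,10-phenanthroline (phen, neutral), 1 aqua (H2O, neutral), 1 bromo (Br, -1). Ligand charge sum = -3.
With Mn in oxidation state +3, the complex ion is [Mn...].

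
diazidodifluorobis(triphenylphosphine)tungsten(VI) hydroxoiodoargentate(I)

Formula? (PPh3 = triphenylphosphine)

[WF2(N3)2(PPh3)2][AgI(OH)]2

Cation [W…]: ligand charges -4, W(VI) ⇒ ion charge 2+.
Anion [Ag…]: ligand charges -2, Ag(I) ⇒ ion charge 1−.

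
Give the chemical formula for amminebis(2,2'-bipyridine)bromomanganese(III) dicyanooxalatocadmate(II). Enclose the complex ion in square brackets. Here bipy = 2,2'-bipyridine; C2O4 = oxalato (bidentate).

[Mn(bipy)2Br(NH3)][Cd(C2O4)(CN)2]

Cation [Mn…]: ligand charges -1, Mn(III) ⇒ ion charge 2+.
Anion [Cd…]: ligand charges -4, Cd(II) ⇒ ion charge 2−.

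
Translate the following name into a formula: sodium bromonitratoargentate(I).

Na[AgBr(NO3)]

Ligands: 1 bromo (Br, -1), 1 nitrato (NO3, -1). Ligand charge sum = -2.
With Ag in oxidation state +1, the complex ion is [Ag...]^1−.
Charge balance with sodium (+1) requires 1 complex ion per 1 sodium.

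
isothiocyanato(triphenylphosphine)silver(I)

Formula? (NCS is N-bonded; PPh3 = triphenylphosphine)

[Ag(NCS)(PPh3)]

Ligands: 1 isothiocyanato (NCS, -1), 1 triphenylphosphine (PPh3, neutral). Ligand charge sum = -1.
With Ag in oxidation state +1, the complex ion is [Ag...].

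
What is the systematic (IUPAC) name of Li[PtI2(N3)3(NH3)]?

The 1 lithium counter-ion carries a total charge of +1, so each complex ion is 1−.
Ligand charges: 2×iodo (-1 each), 1×ammine (neutral), 3×azido (-1 each); total -5. So Pt + (-5) = 1−, giving Pt = +4.
The complex ion is anionic, so platinum takes the -ate form platinate(IV).

lithium amminetriazidodiiodoplatinate(IV)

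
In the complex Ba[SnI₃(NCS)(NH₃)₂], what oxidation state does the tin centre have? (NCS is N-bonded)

1 barium outside the brackets (+2 each) → the complex ion is 2−.
Ligand charges: 3×I = -3; 2×NH3 neutral; 1×NCS = -1; sum -4.
Sn + (-4) = 2− ⇒ Sn is +2.

+2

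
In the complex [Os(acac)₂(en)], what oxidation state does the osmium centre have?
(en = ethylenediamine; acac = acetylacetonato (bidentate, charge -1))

No counter-ion: the bracketed complex is neutral.
Ligand charges: 1×en neutral; 2×acac = -2; sum -2.
Os + (-2) = 0 ⇒ Os is +2.

+2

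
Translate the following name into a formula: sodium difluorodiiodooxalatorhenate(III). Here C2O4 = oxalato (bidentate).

Na3[Re(C2O4)F2I2]

Ligands: 2 fluoro (F, -1), 2 iodo (I, -1), 1 oxalato (C2O4, -2). Ligand charge sum = -6.
Charge balance with sodium (+1) requires 1 complex ion per 3 sodium.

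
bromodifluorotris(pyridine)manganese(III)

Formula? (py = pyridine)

[MnBrF2(py)3]

Ligands: 2 fluoro (F, -1), 1 bromo (Br, -1), 3 pyridine (py, neutral). Ligand charge sum = -3.
With Mn in oxidation state +3, the complex ion is [Mn...].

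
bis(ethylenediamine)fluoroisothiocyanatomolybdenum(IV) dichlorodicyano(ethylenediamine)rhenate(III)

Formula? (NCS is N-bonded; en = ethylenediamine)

[Mo(en)2F(NCS)][ReCl2(CN)2(en)]2

Cation [Mo…]: ligand charges -2, Mo(IV) ⇒ ion charge 2+.
Anion [Re…]: ligand charges -4, Re(III) ⇒ ion charge 1−.
One 2+ cation requires 2 of the 1− anion.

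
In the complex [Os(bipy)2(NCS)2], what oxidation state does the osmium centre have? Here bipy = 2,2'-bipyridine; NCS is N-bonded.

No counter-ion: the bracketed complex is neutral.
Ligand charges: 2×bipy neutral; 2×NCS = -2; sum -2.
Os + (-2) = 0 ⇒ Os is +2.

+2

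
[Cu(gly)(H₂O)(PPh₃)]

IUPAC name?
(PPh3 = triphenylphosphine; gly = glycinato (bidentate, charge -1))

There is no counter-ion, so the complex is neutral overall.
Ligand charges: 1×triphenylphosphine (neutral), 1×aqua (neutral), 1×glycinato (-1 each); total -1. So Cu + (-1) = 0, giving Cu = +1.
Ligands are named alphabetically: aqua before glycinato before triphenylphosphine.

aqua(glycinato)(triphenylphosphine)copper(I)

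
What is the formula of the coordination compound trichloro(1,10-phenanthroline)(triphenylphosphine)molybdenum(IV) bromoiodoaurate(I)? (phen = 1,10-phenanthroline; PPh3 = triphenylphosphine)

Cation [Mo…]: ligand charges -3, Mo(IV) ⇒ ion charge 1+.
Anion [Au…]: ligand charges -2, Au(I) ⇒ ion charge 1−.
One 1+ cation balances one 1− anion.

[MoCl3(phen)(PPh3)][AuBrI]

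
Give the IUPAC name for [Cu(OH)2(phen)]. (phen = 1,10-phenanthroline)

dihydroxo(1,10-phenanthroline)copper(II)

There is no counter-ion, so the complex is neutral overall.
Ligand charges: 1×1,10-phenanthroline (neutral), 2×hydroxo (-1 each); total -2. So Cu + (-2) = 0, giving Cu = +2.
Ligands are named alphabetically: hydroxo before phenanthroline.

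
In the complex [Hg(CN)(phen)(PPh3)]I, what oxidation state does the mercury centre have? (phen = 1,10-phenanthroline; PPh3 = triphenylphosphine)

1 iodide outside the brackets (-1 each) → the complex ion is 1+.
Ligand charges: 1×phen neutral; 1×PPh3 neutral; 1×CN = -1; sum -1.
Hg + (-1) = 1+ ⇒ Hg is +2.

+2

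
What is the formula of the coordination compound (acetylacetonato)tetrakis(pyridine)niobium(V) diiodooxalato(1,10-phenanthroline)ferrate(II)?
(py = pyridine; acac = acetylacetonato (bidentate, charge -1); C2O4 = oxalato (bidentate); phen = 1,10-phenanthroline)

[Nb(acac)(py)4][Fe(C2O4)I2(phen)]2

Cation [Nb…]: ligand charges -1, Nb(V) ⇒ ion charge 4+.
Anion [Fe…]: ligand charges -4, Fe(II) ⇒ ion charge 2−.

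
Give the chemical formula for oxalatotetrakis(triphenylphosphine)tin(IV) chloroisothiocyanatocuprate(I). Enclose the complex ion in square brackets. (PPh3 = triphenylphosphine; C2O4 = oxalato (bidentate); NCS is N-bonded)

[Sn(C2O4)(PPh3)4][CuCl(NCS)]2

Cation [Sn…]: ligand charges -2, Sn(IV) ⇒ ion charge 2+.
Anion [Cu…]: ligand charges -2, Cu(I) ⇒ ion charge 1−.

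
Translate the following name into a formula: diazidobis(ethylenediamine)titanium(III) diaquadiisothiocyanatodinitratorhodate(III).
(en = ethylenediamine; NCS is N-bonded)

Cation [Ti…]: ligand charges -2, Ti(III) ⇒ ion charge 1+.
Anion [Rh…]: ligand charges -4, Rh(III) ⇒ ion charge 1−.
One 1+ cation balances one 1− anion.

[Ti(en)2(N3)2][Rh(H2O)2(NCS)2(NO3)2]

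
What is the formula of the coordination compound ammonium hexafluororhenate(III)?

(NH4)3[ReF6]

Ligands: 6 fluoro (F, -1). Ligand charge sum = -6.
With Re in oxidation state +3, the complex ion is [Re...]^3−.
Charge balance with ammonium (+1) requires 1 complex ion per 3 ammonium.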